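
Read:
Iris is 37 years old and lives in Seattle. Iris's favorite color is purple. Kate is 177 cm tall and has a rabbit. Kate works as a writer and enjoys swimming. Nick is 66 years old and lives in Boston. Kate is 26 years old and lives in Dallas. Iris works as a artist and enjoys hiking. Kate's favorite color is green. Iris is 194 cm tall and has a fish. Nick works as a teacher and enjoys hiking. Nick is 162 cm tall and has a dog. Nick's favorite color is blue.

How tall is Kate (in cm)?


Kate is 177 cm tall

177


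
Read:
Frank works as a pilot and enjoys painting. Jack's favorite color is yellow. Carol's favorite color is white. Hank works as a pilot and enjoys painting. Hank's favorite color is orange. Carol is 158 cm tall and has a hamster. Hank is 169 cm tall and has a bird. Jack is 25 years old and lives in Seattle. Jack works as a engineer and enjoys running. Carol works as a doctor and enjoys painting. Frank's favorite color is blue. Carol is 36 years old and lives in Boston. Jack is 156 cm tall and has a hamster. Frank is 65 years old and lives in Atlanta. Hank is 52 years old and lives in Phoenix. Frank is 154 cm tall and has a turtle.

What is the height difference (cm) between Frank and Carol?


|154 - 158| = 4

4


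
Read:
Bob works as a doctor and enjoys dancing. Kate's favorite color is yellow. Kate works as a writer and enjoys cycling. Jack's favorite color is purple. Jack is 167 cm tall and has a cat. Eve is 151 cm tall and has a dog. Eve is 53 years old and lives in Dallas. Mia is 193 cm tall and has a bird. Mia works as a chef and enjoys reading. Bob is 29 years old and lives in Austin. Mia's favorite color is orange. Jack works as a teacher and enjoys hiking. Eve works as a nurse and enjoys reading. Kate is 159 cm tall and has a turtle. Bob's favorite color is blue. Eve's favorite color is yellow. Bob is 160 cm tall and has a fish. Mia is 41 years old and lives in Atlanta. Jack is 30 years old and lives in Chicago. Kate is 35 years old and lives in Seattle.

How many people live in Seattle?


Count in Seattle: 1

1


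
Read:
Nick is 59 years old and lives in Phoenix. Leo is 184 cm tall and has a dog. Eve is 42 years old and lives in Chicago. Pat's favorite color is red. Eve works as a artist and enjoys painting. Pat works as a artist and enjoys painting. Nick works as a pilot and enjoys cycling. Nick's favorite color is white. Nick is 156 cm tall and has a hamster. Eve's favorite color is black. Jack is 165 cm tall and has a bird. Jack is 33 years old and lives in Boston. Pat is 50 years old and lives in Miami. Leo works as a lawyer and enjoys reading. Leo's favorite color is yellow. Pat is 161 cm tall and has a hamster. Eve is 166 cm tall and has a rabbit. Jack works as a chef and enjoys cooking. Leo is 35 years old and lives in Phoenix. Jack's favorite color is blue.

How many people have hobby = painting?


Count: 2

2


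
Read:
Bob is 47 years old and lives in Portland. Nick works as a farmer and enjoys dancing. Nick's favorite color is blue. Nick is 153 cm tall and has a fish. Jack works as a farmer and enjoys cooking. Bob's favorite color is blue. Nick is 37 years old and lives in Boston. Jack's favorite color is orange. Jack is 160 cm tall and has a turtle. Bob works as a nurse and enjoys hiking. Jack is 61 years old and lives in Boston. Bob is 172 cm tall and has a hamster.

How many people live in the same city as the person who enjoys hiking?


Person with hobby hiking is Bob, city Portland. Count = 1

1


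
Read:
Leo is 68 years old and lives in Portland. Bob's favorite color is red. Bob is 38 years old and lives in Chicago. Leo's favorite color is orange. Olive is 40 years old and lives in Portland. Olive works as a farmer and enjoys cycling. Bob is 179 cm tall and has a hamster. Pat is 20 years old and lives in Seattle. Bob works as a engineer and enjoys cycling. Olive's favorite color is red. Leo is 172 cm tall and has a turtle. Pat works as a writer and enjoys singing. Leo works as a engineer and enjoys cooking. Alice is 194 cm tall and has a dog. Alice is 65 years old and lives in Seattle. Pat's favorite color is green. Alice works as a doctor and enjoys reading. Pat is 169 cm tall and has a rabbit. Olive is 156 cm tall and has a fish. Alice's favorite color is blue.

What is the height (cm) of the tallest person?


Tallest: Alice at 194 cm

194


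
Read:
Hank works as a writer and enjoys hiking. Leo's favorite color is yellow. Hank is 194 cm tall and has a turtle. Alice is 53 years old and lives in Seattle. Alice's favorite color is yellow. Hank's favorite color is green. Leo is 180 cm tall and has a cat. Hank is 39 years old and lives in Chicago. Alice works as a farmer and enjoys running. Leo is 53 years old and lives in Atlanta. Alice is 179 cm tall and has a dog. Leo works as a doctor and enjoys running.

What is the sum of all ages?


53+39+53 = 145

145


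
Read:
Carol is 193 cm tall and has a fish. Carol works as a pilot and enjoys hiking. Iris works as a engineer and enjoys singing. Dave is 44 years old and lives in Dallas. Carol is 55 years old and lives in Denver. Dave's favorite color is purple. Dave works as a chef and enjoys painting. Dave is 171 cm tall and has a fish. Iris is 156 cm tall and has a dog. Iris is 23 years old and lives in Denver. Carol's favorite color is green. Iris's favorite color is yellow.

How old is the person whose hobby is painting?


Person with hobby=painting is Dave, age 44

44


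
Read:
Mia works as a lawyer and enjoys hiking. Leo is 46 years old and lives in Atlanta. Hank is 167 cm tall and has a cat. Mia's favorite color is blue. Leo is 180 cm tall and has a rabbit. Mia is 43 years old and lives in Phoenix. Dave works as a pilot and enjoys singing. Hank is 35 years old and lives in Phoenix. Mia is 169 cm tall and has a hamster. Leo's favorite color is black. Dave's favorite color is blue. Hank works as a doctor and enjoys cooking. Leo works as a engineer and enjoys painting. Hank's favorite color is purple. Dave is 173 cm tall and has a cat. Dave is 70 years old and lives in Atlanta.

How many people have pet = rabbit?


Count: 1

1


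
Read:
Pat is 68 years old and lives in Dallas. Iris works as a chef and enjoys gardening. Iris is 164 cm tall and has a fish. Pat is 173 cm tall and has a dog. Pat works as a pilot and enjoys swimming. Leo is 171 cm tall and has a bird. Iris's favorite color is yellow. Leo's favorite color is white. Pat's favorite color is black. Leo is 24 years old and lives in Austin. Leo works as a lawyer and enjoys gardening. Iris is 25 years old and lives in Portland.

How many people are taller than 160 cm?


Taller than 160: 3

3


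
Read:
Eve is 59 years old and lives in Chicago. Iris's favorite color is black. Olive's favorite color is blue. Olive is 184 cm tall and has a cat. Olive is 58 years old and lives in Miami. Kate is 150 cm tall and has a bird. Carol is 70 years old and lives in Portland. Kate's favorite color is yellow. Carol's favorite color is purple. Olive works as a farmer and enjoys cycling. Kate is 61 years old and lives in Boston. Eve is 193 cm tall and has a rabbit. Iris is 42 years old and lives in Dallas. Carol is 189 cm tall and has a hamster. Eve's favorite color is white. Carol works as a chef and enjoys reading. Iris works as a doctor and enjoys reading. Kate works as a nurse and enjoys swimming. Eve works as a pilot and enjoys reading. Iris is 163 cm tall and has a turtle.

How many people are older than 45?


Filter: 4

4


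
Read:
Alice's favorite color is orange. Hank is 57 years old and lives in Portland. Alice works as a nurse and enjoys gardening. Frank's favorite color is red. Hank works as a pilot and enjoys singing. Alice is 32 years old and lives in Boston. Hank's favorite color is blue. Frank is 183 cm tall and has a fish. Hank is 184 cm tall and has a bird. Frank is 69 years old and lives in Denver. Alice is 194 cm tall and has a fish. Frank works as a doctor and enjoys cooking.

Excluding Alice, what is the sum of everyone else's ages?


Sum (excluding Alice): 126

126


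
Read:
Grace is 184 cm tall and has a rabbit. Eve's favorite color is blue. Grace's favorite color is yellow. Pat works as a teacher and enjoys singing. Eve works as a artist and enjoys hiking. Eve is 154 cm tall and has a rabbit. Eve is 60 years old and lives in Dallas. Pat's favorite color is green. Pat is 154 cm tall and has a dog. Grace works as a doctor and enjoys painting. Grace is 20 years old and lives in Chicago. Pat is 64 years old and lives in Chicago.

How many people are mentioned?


People: Grace, Pat, Eve. Count = 3

3


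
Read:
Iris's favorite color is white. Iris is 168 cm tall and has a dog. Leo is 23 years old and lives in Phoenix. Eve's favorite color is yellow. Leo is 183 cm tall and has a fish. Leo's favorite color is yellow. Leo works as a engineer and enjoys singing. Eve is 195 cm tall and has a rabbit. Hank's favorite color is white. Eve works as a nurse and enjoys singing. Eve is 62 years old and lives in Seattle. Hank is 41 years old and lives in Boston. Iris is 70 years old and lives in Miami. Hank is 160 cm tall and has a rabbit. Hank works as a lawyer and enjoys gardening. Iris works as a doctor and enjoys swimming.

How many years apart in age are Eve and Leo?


62 vs 23, diff = 39

39


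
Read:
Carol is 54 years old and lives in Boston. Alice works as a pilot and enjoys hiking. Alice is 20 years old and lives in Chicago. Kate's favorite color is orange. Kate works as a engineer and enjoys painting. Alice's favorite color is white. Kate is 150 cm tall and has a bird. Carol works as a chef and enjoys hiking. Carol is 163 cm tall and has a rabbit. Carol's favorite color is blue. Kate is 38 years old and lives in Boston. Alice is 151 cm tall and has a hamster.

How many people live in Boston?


Count in Boston: 2

2


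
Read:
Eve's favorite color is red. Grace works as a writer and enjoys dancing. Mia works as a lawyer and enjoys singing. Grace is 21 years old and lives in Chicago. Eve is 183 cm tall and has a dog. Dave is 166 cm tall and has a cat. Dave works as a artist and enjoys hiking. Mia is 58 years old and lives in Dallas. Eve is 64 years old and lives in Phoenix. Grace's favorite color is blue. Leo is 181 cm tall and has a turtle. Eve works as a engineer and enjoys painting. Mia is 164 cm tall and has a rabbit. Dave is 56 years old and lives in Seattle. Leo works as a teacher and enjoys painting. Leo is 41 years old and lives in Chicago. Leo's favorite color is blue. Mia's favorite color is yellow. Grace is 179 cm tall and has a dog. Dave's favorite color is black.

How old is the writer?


The writer is Grace, age 21

21


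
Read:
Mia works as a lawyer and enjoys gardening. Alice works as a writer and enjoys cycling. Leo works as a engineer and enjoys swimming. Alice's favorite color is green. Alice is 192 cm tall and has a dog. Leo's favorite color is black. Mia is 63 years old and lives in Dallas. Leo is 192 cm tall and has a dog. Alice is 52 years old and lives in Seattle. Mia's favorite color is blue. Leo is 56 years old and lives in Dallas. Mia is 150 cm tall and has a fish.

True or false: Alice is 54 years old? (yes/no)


Alice is actually 52. no

no


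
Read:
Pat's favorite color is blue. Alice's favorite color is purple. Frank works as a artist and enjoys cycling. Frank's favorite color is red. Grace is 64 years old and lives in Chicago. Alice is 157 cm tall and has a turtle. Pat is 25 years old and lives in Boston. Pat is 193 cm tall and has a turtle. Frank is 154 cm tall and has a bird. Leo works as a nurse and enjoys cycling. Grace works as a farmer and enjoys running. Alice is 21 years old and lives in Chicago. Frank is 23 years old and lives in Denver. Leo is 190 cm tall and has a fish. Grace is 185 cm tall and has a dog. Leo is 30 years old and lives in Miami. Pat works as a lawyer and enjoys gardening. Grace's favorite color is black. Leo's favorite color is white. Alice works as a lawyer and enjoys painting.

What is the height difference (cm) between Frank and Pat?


|154 - 193| = 39

39


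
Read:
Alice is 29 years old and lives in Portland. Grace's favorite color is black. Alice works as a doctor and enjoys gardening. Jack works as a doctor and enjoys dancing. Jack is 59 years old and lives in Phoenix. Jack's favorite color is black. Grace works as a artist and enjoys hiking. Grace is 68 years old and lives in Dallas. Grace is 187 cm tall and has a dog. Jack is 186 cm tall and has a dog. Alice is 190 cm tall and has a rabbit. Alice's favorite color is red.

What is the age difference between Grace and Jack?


|68 - 59| = 9

9


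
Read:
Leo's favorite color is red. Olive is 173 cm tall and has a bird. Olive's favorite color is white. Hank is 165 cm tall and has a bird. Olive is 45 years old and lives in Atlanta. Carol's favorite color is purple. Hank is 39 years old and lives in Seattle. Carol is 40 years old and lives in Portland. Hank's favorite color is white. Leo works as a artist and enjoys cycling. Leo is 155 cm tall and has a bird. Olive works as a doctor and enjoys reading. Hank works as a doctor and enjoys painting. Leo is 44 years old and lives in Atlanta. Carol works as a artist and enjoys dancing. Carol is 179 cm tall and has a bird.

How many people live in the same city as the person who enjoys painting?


Person with hobby painting is Hank, city Seattle. Count = 1

1


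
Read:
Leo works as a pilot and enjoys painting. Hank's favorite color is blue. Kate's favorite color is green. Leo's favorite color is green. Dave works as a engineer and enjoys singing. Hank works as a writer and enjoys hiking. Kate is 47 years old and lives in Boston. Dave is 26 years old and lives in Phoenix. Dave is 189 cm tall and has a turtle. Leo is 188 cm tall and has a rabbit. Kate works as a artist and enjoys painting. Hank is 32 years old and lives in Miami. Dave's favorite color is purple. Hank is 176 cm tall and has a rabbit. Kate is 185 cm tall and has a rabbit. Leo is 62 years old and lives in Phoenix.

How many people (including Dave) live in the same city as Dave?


Dave lives in Phoenix. Count = 2

2


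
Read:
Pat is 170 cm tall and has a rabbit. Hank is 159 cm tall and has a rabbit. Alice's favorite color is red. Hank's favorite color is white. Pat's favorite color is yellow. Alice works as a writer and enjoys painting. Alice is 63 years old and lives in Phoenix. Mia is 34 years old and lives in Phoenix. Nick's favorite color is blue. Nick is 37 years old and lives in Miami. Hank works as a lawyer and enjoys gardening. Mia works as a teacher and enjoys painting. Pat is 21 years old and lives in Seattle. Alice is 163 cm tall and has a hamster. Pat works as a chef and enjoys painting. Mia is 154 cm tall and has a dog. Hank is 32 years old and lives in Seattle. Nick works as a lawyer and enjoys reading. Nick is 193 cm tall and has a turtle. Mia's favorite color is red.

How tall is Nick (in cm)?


Nick is 193 cm tall

193


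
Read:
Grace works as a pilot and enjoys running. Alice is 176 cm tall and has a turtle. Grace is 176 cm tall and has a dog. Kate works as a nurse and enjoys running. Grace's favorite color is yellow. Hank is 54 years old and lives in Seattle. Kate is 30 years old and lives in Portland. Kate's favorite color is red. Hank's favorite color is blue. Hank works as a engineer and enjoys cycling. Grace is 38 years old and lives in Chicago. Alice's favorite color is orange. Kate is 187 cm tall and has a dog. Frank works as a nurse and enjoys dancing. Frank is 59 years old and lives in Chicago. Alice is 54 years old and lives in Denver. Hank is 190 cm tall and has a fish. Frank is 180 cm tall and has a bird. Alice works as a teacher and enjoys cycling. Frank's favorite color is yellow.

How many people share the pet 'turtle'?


Count: 1

1


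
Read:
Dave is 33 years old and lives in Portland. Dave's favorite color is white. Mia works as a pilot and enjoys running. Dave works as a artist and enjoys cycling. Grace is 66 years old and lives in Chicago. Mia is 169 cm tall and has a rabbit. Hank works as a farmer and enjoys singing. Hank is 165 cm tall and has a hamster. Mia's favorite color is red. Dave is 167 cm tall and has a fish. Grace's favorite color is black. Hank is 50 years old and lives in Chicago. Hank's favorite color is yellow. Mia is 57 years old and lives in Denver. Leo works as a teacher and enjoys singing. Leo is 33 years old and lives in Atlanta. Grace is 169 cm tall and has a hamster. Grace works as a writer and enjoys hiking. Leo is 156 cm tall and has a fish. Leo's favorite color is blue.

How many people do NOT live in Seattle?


Not in Seattle: 5

5


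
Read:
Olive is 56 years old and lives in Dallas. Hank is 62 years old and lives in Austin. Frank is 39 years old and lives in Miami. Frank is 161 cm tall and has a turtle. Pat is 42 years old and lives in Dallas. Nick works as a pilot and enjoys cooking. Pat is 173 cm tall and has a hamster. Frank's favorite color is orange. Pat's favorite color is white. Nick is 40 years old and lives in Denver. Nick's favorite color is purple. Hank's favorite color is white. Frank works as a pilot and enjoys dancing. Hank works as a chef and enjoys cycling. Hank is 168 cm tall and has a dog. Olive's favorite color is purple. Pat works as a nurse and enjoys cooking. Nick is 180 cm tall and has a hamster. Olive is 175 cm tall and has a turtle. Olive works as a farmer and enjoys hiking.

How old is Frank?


Frank is 39 years old

39


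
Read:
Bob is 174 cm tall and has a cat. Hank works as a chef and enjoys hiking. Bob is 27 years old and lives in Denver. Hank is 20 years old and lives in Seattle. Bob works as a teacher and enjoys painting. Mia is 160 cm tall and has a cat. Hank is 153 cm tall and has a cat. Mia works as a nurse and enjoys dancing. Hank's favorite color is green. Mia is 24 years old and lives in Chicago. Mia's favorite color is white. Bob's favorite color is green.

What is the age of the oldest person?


Oldest: Bob at 27

27


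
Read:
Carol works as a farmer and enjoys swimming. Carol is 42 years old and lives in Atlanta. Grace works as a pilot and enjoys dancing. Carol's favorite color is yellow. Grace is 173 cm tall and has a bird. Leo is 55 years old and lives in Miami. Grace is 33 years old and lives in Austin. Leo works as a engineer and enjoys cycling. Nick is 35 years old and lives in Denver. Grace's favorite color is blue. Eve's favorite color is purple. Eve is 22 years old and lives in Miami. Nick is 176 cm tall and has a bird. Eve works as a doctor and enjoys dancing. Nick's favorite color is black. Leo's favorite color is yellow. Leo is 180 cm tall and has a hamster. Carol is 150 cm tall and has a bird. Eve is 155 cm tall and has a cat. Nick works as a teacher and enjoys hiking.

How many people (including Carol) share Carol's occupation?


Carol is a farmer. Count = 1

1


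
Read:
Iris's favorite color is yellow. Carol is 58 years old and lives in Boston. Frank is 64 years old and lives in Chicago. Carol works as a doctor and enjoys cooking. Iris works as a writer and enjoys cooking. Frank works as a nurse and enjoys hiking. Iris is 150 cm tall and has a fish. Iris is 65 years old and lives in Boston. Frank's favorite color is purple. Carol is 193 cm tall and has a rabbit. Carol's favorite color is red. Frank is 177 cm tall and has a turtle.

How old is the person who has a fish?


Person with fish is Iris, age 65

65


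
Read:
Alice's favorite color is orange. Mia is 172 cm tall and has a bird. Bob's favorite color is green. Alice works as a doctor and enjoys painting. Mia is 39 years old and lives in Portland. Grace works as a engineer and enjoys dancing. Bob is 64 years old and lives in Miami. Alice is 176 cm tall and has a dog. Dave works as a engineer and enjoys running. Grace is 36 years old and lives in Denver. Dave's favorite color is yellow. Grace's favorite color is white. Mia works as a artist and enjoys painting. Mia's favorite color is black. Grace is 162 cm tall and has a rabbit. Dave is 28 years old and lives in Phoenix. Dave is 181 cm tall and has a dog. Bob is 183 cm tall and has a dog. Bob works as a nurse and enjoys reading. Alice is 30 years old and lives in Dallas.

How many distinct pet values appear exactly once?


Unique pet values: 2

2


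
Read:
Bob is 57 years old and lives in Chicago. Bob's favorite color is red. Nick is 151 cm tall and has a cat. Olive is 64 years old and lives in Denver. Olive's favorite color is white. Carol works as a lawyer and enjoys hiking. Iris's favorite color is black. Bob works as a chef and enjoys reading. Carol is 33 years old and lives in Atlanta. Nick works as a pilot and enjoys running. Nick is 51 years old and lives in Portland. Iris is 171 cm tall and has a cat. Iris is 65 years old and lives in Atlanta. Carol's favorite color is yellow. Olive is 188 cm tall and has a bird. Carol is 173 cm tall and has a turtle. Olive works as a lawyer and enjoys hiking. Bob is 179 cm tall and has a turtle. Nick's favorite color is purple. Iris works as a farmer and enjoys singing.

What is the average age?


Sum=270, n=5, avg=54

54


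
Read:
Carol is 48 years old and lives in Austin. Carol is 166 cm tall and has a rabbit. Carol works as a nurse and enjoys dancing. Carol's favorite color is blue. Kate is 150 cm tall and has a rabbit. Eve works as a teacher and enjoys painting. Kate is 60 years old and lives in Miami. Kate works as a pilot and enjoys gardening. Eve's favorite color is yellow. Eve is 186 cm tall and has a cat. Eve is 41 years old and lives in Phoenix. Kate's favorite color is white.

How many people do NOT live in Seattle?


Not in Seattle: 3

3


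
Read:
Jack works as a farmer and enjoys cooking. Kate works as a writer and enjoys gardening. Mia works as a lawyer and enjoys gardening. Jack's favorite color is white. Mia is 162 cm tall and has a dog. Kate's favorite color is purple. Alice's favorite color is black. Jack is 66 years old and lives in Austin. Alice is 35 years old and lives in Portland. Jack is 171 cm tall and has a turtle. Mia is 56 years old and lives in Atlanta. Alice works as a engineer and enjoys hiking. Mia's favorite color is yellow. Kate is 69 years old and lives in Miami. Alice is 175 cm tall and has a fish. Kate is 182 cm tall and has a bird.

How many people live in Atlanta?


Count in Atlanta: 1

1


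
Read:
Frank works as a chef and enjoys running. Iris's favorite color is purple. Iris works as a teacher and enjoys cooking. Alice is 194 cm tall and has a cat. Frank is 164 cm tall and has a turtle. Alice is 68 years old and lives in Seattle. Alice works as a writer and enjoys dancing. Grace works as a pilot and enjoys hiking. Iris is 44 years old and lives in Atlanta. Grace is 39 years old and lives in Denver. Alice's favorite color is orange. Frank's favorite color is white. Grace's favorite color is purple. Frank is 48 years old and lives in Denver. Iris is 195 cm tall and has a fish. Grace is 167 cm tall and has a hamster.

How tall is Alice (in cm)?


Alice is 194 cm tall

194


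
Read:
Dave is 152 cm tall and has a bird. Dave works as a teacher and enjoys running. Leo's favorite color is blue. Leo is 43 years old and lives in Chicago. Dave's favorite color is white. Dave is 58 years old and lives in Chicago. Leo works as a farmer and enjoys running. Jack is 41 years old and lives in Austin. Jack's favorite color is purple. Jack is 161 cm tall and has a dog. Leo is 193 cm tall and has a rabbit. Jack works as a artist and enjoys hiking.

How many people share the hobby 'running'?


Count: 2

2


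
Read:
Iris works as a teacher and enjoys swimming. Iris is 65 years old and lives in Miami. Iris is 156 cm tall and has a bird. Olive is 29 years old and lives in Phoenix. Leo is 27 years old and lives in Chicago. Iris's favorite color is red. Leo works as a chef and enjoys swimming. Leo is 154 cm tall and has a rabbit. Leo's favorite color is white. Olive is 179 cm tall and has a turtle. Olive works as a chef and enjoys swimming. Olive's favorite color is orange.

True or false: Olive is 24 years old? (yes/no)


Olive is actually 29. no

no


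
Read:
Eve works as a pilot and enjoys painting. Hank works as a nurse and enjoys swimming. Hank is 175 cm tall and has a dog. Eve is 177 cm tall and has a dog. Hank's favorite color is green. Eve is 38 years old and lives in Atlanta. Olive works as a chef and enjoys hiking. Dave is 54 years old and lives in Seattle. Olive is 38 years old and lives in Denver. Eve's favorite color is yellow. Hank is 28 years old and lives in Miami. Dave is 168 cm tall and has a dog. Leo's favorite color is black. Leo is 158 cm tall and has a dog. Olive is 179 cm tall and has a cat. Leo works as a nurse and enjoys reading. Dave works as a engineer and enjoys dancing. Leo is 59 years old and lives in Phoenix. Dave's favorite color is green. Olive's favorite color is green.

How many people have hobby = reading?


Count: 1

1


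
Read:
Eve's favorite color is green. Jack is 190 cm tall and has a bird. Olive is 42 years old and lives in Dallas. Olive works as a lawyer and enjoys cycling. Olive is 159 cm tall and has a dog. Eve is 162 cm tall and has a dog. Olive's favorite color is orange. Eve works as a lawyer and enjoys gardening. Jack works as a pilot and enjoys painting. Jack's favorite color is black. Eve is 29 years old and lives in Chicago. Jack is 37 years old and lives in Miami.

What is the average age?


Sum=108, n=3, avg=36

36


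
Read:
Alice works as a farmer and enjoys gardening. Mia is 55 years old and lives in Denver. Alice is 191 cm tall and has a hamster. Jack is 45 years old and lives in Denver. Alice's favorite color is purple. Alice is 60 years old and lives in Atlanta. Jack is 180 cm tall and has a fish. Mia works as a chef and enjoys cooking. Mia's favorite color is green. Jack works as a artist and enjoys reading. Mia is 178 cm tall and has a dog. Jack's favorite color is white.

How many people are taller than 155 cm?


Taller than 155: 3

3


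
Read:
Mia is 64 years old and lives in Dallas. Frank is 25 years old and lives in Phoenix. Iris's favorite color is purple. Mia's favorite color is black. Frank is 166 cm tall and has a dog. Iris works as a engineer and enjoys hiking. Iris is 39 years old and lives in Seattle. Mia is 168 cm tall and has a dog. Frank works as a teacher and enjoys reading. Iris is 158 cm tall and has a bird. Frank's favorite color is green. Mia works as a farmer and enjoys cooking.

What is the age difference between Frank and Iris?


|25 - 39| = 14

14


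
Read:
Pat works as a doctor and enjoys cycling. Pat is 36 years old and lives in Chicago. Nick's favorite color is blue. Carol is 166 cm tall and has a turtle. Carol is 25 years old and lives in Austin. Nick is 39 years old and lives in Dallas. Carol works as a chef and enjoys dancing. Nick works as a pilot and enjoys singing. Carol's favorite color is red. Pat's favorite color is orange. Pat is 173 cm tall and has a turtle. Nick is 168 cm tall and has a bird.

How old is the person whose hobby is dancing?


Person with hobby=dancing is Carol, age 25

25


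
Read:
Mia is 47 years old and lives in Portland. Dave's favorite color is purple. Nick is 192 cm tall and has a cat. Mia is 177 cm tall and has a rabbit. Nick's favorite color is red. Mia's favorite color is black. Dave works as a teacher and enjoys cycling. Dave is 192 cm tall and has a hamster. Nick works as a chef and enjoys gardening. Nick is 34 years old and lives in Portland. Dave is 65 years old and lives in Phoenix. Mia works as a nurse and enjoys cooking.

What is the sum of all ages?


47+34+65 = 146

146


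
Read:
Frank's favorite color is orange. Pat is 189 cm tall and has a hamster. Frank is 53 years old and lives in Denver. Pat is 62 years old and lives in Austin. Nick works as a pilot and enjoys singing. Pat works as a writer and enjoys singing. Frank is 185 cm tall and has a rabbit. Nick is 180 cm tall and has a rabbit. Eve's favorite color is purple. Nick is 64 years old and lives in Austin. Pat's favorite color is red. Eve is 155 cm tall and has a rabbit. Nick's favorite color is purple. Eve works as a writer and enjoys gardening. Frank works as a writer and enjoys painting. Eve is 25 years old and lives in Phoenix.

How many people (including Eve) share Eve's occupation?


Eve is a writer. Count = 3

3


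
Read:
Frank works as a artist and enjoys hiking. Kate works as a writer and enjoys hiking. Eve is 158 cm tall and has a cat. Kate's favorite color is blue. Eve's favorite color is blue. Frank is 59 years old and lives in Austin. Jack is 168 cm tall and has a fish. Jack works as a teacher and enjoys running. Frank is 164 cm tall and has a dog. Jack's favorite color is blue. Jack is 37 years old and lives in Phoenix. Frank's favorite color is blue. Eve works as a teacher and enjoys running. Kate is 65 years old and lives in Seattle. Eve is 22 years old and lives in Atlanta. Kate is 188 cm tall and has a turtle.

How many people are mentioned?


People: Frank, Kate, Jack, Eve. Count = 4

4


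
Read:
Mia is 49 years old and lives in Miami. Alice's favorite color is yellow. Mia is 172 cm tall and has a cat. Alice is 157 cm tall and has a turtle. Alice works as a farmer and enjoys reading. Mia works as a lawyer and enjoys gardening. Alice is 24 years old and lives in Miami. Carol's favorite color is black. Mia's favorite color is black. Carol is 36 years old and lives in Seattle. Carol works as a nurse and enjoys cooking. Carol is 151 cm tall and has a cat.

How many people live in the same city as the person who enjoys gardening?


Person with hobby gardening is Mia, city Miami. Count = 2

2


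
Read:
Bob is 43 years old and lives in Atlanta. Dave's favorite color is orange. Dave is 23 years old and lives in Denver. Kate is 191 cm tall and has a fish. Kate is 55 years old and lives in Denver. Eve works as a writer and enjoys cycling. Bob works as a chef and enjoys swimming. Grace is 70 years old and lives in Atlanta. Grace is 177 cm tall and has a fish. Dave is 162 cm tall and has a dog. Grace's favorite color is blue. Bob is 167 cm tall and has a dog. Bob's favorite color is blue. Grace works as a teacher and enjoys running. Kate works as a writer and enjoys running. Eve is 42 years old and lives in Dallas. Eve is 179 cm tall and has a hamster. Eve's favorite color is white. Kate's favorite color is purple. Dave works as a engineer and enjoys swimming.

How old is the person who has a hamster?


Person with hamster is Eve, age 42

42


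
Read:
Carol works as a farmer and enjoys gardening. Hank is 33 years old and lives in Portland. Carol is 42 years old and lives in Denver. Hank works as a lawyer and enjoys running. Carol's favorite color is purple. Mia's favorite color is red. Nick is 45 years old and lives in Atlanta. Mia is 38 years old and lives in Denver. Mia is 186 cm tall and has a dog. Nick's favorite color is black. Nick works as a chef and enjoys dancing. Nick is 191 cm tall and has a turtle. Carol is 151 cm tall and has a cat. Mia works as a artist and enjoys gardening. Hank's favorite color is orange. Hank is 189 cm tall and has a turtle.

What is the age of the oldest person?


Oldest: Nick at 45

45


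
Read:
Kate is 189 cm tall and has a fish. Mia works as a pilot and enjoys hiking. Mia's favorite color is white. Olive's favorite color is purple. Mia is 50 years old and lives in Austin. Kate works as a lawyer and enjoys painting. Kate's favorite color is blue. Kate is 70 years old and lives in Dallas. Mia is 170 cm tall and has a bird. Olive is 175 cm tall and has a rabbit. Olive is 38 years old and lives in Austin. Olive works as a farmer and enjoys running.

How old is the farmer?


The farmer is Olive, age 38

38


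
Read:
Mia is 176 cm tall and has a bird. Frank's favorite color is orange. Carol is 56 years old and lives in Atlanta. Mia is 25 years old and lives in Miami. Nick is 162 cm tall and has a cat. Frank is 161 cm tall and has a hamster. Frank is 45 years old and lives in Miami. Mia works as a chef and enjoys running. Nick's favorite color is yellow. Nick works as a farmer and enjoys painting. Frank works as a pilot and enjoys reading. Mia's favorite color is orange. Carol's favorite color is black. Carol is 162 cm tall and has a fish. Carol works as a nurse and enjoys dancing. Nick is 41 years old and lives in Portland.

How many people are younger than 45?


Filter: 2

2


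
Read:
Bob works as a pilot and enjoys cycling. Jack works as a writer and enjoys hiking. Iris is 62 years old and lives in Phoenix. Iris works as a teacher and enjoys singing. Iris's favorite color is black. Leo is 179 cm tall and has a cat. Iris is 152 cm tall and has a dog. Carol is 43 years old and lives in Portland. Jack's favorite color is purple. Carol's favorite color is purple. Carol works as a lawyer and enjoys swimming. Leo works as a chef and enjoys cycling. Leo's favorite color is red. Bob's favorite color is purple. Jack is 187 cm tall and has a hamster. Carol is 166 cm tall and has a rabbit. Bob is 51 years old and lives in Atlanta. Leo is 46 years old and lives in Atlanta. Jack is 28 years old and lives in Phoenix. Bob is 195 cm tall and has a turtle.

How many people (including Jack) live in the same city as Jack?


Jack lives in Phoenix. Count = 2

2


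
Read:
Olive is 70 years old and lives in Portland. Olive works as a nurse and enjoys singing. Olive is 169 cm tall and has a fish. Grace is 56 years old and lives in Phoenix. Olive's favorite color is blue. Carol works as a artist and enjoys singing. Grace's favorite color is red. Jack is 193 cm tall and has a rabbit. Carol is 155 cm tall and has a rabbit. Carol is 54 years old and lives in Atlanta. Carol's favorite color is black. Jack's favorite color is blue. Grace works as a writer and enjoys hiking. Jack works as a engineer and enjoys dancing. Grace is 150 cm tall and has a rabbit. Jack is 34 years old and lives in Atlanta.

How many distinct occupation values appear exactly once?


Unique occupation values: 4

4


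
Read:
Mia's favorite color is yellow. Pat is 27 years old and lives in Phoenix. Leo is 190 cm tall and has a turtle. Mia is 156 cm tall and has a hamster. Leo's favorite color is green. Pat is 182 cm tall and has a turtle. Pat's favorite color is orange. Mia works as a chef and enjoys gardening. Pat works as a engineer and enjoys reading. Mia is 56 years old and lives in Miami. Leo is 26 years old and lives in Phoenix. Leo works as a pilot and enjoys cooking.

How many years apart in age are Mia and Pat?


56 vs 27, diff = 29

29


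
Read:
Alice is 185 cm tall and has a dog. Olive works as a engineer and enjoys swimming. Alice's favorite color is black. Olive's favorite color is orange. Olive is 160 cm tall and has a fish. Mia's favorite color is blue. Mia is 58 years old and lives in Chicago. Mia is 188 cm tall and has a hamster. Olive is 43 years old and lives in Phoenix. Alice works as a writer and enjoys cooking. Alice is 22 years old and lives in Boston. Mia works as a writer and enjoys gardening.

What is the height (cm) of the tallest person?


Tallest: Mia at 188 cm

188


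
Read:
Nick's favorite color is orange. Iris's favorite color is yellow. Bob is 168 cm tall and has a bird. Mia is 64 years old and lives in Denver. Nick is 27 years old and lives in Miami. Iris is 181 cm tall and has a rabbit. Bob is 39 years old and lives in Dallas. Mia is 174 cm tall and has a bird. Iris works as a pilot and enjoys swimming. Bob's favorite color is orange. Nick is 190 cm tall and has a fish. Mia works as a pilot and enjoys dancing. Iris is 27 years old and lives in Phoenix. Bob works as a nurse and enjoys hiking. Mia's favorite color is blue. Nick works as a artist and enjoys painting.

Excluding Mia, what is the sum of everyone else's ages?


Sum (excluding Mia): 93

93


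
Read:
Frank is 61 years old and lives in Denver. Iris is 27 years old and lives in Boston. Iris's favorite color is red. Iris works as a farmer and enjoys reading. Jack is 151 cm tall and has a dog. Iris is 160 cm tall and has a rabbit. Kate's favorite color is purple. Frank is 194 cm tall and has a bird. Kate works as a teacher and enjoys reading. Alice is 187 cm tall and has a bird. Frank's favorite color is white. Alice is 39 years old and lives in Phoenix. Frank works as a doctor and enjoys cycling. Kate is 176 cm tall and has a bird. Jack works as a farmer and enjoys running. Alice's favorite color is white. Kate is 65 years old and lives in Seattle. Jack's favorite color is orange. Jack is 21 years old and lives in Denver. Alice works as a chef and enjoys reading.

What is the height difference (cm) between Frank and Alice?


|194 - 187| = 7

7


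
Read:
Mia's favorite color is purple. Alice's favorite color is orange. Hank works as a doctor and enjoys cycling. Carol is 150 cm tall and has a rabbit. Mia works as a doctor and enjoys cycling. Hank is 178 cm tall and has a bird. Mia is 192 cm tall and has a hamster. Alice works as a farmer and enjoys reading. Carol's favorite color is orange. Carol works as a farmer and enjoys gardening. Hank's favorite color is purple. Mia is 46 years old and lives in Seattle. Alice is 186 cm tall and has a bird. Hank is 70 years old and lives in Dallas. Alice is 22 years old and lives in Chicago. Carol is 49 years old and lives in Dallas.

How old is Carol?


Carol is 49 years old

49


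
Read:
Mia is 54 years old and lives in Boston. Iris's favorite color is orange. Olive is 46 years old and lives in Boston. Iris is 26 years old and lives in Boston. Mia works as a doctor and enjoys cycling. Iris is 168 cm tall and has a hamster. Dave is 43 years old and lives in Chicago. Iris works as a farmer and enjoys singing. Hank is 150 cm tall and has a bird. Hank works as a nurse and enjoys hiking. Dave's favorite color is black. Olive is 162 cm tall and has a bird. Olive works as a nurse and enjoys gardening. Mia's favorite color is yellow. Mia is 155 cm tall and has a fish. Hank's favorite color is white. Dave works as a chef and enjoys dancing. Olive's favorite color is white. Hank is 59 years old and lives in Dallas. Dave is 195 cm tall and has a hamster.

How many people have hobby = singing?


Count: 1

1


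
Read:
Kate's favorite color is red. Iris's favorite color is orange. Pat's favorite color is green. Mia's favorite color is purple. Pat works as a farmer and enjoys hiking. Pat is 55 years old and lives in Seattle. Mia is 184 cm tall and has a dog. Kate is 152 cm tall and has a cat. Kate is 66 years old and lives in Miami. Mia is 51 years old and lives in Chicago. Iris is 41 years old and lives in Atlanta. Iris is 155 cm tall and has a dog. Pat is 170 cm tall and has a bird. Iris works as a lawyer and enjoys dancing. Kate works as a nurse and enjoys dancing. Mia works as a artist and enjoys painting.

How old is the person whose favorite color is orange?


Person with favorite color=orange is Iris, age 41

41


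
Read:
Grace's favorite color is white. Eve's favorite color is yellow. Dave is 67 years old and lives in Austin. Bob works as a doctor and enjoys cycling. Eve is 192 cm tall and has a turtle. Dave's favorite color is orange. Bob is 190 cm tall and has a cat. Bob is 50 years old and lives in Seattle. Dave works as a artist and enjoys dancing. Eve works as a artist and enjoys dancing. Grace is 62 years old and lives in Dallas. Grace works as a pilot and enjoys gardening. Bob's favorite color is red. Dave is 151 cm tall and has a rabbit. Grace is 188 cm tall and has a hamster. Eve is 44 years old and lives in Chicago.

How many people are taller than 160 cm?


Taller than 160: 3

3


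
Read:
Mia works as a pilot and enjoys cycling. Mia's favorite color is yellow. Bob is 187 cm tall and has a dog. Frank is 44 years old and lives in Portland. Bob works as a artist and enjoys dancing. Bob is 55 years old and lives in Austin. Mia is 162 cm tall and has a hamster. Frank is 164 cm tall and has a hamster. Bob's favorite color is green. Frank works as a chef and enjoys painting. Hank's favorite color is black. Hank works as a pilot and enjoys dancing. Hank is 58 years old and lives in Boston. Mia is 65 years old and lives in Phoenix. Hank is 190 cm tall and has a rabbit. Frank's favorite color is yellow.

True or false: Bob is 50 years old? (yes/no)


Bob is actually 55. no

no
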